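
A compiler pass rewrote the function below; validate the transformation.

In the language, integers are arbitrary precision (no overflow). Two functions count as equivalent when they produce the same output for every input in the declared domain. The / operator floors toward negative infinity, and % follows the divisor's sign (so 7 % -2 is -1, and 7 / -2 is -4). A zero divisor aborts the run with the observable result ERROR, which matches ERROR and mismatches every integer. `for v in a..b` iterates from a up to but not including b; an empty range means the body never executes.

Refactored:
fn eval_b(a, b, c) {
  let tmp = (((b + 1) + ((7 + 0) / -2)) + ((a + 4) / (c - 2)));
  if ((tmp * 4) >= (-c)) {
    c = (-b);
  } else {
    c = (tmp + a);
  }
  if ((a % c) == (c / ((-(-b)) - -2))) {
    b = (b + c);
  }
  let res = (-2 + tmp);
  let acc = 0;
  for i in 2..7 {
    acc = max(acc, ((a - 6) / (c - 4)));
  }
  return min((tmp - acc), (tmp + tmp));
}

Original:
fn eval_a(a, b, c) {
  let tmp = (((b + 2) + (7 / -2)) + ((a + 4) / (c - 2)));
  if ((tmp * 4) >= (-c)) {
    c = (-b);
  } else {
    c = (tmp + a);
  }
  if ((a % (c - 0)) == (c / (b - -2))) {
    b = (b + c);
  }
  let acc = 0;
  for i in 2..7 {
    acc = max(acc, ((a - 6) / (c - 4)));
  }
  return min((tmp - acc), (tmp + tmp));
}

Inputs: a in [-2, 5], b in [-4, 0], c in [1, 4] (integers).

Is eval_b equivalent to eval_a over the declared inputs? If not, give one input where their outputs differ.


Not equivalent: a=-2, b=-4, c=1 separates them (-16 vs -18).
eval_a: tmp becomes -8; next ((tmp * 4) >= (-c)) evaluates to false; next c becomes -10; next ((a % (c - 0)) == (c / (b - -2))) evaluates to false; next acc becomes 0; next at i=2:; next acc becomes 0; next at i=3:; next acc becomes 0; next at i=4:; next acc becomes 0; next at i=5:; next acc becomes 0; next at i=6:; next acc becomes 0; next final value -16
eval_b: tmp becomes -9; next ((tmp * 4) >= (-c)) evaluates to false; next c becomes -11; next ((a % c) == (c / ((-(-b)) - -2))) evaluates to false; next res becomes -11; next acc becomes 0; next at i=2:; next acc becomes 0; next at i=3:; next acc becomes 0; next at i=4:; next acc becomes 0; next at i=5:; next acc becomes 0; next at i=6:; next acc becomes 0; next final value -18
verdict: not equivalent; witness: a=-2, b=-4, c=1


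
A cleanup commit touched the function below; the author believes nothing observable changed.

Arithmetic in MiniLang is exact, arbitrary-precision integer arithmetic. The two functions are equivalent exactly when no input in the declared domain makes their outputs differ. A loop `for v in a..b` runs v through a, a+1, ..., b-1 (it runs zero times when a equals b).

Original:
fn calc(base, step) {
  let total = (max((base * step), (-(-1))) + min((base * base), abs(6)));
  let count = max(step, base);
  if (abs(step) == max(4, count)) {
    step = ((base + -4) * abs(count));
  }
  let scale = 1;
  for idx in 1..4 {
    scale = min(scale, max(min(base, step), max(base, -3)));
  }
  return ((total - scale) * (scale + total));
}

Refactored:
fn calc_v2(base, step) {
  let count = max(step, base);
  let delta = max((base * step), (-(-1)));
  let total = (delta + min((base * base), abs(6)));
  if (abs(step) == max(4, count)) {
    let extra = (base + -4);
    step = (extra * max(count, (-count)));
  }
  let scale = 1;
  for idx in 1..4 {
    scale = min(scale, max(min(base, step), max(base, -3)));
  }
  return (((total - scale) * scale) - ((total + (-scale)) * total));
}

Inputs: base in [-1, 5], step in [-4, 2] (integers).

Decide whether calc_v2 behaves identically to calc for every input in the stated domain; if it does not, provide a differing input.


There is a counterexample at base=-1, step=-4: 24 on one side, -36 on the other.
calc: total=5, then count=-1, then (abs(step) == max(4, count)) is true, then step=-5, then scale=1, then (idx=1), then scale=-1, then (idx=2), then scale=-1, then (idx=3), then scale=-1, then returns 24
calc_v2: count=-1, then delta=4, then total=5, then (abs(step) == max(4, count)) is true, then extra=-5, then step=-5, then scale=1, then (idx=1), then scale=-1, then (idx=2), then scale=-1, then (idx=3), then scale=-1, then returns -36
verdict: not equivalent; witness: base=-1, step=-4


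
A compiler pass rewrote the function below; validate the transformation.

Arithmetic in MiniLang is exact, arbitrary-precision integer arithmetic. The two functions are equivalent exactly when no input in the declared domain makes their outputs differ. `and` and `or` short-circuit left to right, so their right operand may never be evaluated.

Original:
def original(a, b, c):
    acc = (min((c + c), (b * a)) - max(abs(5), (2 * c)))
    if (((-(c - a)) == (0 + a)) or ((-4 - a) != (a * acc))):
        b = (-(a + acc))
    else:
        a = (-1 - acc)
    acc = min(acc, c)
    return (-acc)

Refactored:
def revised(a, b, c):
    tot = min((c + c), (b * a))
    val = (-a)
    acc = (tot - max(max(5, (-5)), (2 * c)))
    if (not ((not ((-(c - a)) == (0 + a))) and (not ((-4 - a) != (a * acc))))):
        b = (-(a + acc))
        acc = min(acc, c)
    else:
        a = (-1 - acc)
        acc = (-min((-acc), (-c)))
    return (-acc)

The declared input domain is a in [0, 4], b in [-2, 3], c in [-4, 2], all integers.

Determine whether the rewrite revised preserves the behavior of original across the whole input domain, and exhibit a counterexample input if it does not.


Not equivalent: a=1, b=0, c=1 separates them (5 vs -1).
original: acc = -5; (((-(c - a)) == (0 + a)) or ((-4 - a) != (a * acc))) -> false; a = 4; acc = -5; return 5
revised: tot = 0; val = -1; acc = -5; (not ((not ((-(c - a)) == (0 + a))) and (not ((-4 - a) != (a * acc))))) -> false; a = 4; acc = 1; return -1
verdict: not equivalent; witness: a=1, b=0, c=1


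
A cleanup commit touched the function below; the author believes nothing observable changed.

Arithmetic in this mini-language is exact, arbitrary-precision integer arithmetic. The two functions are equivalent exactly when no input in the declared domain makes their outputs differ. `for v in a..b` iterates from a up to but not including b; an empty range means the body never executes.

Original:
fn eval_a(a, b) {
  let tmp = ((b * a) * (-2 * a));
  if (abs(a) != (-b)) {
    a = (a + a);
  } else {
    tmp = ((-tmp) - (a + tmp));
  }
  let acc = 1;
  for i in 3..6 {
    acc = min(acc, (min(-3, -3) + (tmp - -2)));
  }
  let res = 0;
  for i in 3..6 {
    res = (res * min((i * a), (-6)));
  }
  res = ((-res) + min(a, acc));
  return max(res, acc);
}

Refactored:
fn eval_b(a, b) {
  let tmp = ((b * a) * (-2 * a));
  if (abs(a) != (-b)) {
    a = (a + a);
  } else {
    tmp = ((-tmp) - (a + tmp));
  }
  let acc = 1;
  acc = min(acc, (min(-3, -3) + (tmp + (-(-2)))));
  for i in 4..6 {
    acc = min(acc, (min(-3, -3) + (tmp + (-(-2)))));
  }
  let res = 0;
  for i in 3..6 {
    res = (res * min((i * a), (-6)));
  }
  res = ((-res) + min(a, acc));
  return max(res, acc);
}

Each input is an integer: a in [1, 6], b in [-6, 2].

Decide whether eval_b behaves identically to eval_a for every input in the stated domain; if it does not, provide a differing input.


Equivalent — the differences include min/max/abs usage differs, and loop structure differs, and statement counts differ, and arithmetic usage differs, and constant usage differs, yet no declared input distinguishes the two.
As a probe, take a=2, b=-6: eval_a runs tmp becomes 48; next (abs(a) != (-b)) evaluates to true; next a becomes 4; next acc becomes 1; next at i=3:; next acc becomes 1; next at i=4:; next acc becomes 1; next at i=5:; next acc becomes 1; next res becomes 0; next at i=3:; next res becomes 0; next at i=4:; next res becomes 0; next at i=5:; next res becomes 0; next res becomes 1; next final value 1; eval_b runs tmp becomes 48; next (abs(a) != (-b)) evaluates to true; next a becomes 4; next acc becomes 1; next acc becomes 1; next at i=4:; next acc becomes 1; next at i=5:; next acc becomes 1; next res becomes 0; next at i=3:; next res becomes 0; next at i=4:; next res becomes 0; next at i=5:; next res becomes 0; next res becomes 1; next final value 1; both end at 1.
An exhaustive pass over the 54 declared inputs shows identical outputs.
verdict: equivalent


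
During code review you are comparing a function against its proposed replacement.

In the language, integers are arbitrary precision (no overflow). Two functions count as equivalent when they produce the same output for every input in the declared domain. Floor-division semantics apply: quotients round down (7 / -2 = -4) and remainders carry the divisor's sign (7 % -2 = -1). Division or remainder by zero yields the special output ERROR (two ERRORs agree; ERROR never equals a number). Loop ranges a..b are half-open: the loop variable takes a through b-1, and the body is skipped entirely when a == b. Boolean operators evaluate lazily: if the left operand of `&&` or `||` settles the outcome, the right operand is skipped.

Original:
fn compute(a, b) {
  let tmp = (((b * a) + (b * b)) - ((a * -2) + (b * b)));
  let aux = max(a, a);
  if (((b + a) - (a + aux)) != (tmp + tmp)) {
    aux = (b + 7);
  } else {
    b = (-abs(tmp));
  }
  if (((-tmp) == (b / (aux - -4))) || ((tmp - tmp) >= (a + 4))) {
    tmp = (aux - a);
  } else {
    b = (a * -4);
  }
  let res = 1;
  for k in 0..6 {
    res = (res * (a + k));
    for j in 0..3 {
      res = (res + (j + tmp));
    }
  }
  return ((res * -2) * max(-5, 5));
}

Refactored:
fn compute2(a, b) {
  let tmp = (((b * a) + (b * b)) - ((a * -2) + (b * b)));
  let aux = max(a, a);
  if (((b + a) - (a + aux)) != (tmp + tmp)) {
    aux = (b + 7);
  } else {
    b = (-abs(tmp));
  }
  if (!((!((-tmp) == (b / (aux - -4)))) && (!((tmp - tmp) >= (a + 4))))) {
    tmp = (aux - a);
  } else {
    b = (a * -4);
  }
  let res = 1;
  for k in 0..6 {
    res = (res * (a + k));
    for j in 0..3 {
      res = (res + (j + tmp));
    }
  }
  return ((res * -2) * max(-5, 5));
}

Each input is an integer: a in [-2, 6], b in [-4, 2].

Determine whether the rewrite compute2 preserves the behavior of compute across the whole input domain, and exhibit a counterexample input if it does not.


Side by side, the visible changes include: boolean connective usage differs.
One worked example (a=2, b=-4) — compute: tmp=-4, then aux=2, then (((b + a) - (a + aux)) != (tmp + tmp)) is true, then aux=3, then (((-tmp) == (b / (aux - -4))) || ((tmp - tmp) >= (a + 4))) is false, then b=-8, then res=1, then (k=0), then res=2, then (j=0), then res=-2, then (j=1), then res=-5, then (j=2), then res=-7, then (k=1), then res=-21, then (j=0), then res=-25, then (j=1), then res=-28, then (j=2), then res=-30, then (k=2), then res=-120, then (j=0), then res=-124, then (j=1), then res=-127, then (j=2), then res=-129, then (k=3), then res=-645, then (j=0), then res=-649, then (j=1), then res=-652, then (j=2), then res=-654, then (k=4), then res=-3924, then (j=0), then res=-3928, then (j=1), then res=-3931, then (j=2), then res=-3933, then (k=5), then res=-27531, then (j=0), then res=-27535, then (j=1), then res=-27538, then (j=2), then res=-27540, then returns 275400; compute2: tmp=-4, then aux=2, then (((b + a) - (a + aux)) != (tmp + tmp)) is true, then aux=3, then (!((!((-tmp) == (b / (aux - -4)))) && (!((tmp - tmp) >= (a + 4))))) is false, then b=-8, then res=1, then (k=0), then res=2, then (j=0), then res=-2, then (j=1), then res=-5, then (j=2), then res=-7, then (k=1), then res=-21, then (j=0), then res=-25, then (j=1), then res=-28, then (j=2), then res=-30, then (k=2), then res=-120, then (j=0), then res=-124, then (j=1), then res=-127, then (j=2), then res=-129, then (k=3), then res=-645, then (j=0), then res=-649, then (j=1), then res=-652, then (j=2), then res=-654, then (k=4), then res=-3924, then (j=0), then res=-3928, then (j=1), then res=-3931, then (j=2), then res=-3933, then (k=5), then res=-27531, then (j=0), then res=-27535, then (j=1), then res=-27538, then (j=2), then res=-27540, then returns 275400; agreement on 275400.
Every one of the 63 inputs gives matching results.
verdict: equivalent


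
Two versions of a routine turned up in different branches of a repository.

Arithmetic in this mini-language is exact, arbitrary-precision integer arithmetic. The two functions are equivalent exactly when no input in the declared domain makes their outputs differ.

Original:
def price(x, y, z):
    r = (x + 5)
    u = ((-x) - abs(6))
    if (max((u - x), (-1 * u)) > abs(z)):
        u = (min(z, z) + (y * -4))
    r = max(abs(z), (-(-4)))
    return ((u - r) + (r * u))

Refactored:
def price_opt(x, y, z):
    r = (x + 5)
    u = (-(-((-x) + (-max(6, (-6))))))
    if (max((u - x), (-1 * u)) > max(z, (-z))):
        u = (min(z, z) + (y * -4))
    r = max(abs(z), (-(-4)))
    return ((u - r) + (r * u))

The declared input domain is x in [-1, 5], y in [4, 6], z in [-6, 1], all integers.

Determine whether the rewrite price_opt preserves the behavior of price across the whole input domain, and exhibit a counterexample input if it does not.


Behavior is preserved: although min/max/abs usage differs; also constant usage differs; also arithmetic usage differs, the outputs never diverge.
Spot check at x=-1, y=4, z=-6 — price: r=4, then u=-5, then (max((u - x), (-1 * u)) > abs(z)) is false, then r=6, then returns -41. price_opt: r=4, then u=-5, then (max((u - x), (-1 * u)) > max(z, (-z))) is false, then r=6, then returns -41. Both give -41.
Across all 168 domain points the two functions coincide.
verdict: equivalent


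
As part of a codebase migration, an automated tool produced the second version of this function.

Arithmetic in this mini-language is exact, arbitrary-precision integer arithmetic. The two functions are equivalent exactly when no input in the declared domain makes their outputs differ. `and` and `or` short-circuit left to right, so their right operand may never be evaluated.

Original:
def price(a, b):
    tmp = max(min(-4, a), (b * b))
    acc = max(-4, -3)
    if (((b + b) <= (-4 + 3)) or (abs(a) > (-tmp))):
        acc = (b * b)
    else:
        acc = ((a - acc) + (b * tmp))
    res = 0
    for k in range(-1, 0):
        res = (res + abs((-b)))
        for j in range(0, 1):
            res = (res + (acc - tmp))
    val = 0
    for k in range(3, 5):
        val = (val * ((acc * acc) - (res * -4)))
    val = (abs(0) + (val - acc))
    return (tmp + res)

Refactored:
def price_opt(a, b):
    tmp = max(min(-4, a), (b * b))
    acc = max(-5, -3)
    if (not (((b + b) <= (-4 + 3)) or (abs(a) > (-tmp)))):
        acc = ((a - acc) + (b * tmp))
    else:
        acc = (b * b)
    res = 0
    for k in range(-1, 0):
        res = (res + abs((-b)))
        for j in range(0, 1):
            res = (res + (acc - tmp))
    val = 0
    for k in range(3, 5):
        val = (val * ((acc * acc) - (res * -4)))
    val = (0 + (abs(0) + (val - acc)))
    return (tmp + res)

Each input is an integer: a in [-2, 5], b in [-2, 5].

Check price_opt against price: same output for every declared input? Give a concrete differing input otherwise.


Equivalent. The one real change (`-4` became `-5`) has no effect anywhere in the declared ranges.
Checked all 64 inputs in the declared domain: the outputs agree on every one.
Tracing a=-1, b=5: price: tmp=25, then acc=-3, then (((b + b) <= (-4 + 3)) or (abs(a) > (-tmp))) is true, then acc=25, then res=0, then (k=-1), then res=5, then (j=0), then res=5, then val=0, then (k=3), then val=0, then (k=4), then val=0, then val=-25, then returns 30 | price_opt: tmp=25, then acc=-3, then (not (((b + b) <= (-4 + 3)) or (abs(a) > (-tmp)))) is false, then acc=25, then res=0, then (k=-1), then res=5, then (j=0), then res=5, then val=0, then (k=3), then val=0, then (k=4), then val=0, then val=-25, then returns 30 — matching result 30.
verdict: equivalent


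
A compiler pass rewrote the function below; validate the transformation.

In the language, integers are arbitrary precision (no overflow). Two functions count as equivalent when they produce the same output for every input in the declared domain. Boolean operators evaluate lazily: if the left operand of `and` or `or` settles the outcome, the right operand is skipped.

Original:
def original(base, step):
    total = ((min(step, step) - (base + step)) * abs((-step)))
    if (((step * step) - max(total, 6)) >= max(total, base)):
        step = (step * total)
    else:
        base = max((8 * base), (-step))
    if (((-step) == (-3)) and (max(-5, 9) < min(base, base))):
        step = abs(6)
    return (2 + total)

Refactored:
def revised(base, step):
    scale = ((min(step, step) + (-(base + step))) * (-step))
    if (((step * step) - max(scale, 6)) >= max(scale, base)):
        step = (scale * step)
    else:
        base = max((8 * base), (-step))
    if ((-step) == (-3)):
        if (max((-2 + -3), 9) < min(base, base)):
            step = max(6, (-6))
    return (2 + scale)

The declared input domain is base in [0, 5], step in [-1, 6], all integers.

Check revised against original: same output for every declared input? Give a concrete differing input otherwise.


The rewrite breaks on base=1, step=1, where the results are 1 and 3.
original: total = -1; (((step * step) - max(total, 6)) >= max(total, base)) -> false; base = 8; (((-step) == (-3)) and (max(-5, 9) < min(base, base))) -> false; return 1
revised: scale = 1; (((step * step) - max(scale, 6)) >= max(scale, base)) -> false; base = 8; ((-step) == (-3)) -> false; return 3
verdict: not equivalent; witness: base=1, step=1


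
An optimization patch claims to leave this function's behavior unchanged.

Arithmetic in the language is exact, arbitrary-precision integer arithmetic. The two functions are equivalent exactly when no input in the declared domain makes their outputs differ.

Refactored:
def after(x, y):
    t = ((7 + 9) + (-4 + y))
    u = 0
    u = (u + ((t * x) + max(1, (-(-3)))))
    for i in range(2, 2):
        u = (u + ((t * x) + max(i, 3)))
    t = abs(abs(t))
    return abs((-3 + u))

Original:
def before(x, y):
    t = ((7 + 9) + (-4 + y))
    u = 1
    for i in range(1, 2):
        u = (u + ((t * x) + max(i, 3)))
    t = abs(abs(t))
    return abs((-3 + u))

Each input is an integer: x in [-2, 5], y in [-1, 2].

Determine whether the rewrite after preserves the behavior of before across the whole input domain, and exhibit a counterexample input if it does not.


Try x=-2, y=-1.
before: t := 11 | u := 1 | iter i=1: | u := -18 | t := 11 | result 21
after: t := 11 | u := 0 | u := -19 | loop over i: empty range | t := 11 | result 22
21 and 22 differ, so these are not the same function on this domain.
verdict: not equivalent; witness: x=-2, y=-1


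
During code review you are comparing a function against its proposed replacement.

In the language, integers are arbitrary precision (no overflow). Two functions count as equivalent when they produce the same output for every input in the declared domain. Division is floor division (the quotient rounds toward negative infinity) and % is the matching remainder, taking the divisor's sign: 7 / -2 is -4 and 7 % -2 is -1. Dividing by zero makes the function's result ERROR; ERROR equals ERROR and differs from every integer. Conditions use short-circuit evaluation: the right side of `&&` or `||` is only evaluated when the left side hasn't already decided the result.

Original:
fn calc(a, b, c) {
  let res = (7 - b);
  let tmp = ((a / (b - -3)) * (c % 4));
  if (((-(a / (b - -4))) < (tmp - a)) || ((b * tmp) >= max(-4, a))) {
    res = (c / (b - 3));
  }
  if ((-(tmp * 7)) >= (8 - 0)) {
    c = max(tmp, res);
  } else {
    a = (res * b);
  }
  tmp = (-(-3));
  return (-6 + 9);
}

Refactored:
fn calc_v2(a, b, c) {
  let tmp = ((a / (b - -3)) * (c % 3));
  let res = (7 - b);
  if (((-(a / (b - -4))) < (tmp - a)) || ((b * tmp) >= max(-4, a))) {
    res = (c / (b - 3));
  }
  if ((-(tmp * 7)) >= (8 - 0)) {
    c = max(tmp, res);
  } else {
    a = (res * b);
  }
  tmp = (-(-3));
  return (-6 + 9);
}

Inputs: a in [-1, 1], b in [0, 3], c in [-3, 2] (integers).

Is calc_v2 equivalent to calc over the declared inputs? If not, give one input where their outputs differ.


There is a counterexample at a=-1, b=3, c=-3: 3 on one side, ERROR on the other.
calc: res := 4 | tmp := -1 | (((-(a / (b - -4))) < (tmp - a)) || ((b * tmp) >= max(-4, a))): false | ((-(tmp * 7)) >= (8 - 0)): false | a := 12 | tmp := 3 | result 3
calc_v2: tmp := 0 | res := 4 | (((-(a / (b - -4))) < (tmp - a)) || ((b * tmp) >= max(-4, a))): true | divide-by-zero, output ERROR
verdict: not equivalent; witness: a=-1, b=3, c=-3


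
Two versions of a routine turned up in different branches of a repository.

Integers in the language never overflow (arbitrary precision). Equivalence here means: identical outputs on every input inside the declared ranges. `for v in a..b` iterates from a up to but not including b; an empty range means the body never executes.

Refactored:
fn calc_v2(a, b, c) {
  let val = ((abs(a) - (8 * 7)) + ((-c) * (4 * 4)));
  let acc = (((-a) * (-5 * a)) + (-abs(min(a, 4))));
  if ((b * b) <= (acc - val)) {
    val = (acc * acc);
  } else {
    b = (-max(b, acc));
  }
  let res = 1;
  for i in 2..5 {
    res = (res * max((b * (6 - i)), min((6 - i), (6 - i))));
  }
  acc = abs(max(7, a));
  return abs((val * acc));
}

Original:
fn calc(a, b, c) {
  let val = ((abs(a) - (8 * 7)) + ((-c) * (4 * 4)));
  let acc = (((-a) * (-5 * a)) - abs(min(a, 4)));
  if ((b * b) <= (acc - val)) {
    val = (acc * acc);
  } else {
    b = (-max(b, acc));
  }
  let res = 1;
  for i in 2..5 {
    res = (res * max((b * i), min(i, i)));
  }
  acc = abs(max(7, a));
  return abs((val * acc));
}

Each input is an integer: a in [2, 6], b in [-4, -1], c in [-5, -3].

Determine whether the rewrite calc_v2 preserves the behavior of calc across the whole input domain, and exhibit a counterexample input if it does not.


Side by side, the visible changes include: constant usage differs, plus arithmetic usage differs.
One worked example (a=3, b=-2, c=-3) — calc: val := -5 | acc := 42 | ((b * b) <= (acc - val)): true | val := 1764 | res := 1 | iter i=2: | res := 2 | iter i=3: | res := 6 | iter i=4: | res := 24 | acc := 7 | result 12348; calc_v2: val := -5 | acc := 42 | ((b * b) <= (acc - val)): true | val := 1764 | res := 1 | iter i=2: | res := 4 | iter i=3: | res := 12 | iter i=4: | res := 24 | acc := 7 | result 12348; agreement on 12348.
Sweeping the whole domain (60 inputs) finds no disagreement.
verdict: equivalent


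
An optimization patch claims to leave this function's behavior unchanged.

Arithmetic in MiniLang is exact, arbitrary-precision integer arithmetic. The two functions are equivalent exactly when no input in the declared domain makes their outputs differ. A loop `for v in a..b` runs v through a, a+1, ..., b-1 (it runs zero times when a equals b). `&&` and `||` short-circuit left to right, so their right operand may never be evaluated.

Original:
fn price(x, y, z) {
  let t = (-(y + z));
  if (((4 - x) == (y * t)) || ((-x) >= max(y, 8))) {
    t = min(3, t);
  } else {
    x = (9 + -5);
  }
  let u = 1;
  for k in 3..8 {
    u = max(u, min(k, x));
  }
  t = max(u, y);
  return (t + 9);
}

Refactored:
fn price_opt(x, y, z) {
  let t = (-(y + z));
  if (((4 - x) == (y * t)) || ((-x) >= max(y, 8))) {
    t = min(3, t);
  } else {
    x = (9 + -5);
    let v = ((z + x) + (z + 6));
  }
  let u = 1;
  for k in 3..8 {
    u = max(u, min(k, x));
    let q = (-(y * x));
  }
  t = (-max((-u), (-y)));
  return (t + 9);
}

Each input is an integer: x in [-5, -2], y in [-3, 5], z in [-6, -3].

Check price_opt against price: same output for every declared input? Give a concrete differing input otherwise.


Consider the input x=-5, y=-3, z=-6.
price: t=9, then (((4 - x) == (y * t)) || ((-x) >= max(y, 8))) is false, then x=4, then u=1, then (k=3), then u=3, then (k=4), then u=4, then (k=5), then u=4, then (k=6), then u=4, then (k=7), then u=4, then t=4, then returns 13
price_opt: t=9, then (((4 - x) == (y * t)) || ((-x) >= max(y, 8))) is false, then x=4, then v=-2, then u=1, then (k=3), then u=3, then q=12, then (k=4), then u=4, then q=12, then (k=5), then u=4, then q=12, then (k=6), then u=4, then q=12, then (k=7), then u=4, then q=12, then t=-3, then returns 6
13 and 6 differ, so these are not the same function on this domain.
verdict: not equivalent; witness: x=-5, y=-3, z=-6


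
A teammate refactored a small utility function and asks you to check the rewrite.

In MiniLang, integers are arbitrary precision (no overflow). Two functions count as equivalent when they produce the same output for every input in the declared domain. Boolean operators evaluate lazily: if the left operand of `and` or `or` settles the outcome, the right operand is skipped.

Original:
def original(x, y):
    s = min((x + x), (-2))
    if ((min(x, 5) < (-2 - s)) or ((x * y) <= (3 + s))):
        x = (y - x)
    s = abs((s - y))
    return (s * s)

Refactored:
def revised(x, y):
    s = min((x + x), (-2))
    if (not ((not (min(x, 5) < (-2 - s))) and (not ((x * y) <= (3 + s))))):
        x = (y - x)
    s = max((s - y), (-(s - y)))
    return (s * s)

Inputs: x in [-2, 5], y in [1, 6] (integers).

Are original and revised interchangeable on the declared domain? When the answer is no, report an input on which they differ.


Equivalent — the differences include min/max/abs usage differs; also arithmetic usage differs; also boolean connective usage differs, yet no declared input distinguishes the two.
Spot check at x=4, y=5 — original: s=-2, then ((min(x, 5) < (-2 - s)) or ((x * y) <= (3 + s))) is false, then s=7, then returns 49. revised: s=-2, then (not ((not (min(x, 5) < (-2 - s))) and (not ((x * y) <= (3 + s))))) is false, then s=7, then returns 49. Both give 49.
Checked all 48 inputs in the declared domain: the outputs agree on every one.
verdict: equivalent


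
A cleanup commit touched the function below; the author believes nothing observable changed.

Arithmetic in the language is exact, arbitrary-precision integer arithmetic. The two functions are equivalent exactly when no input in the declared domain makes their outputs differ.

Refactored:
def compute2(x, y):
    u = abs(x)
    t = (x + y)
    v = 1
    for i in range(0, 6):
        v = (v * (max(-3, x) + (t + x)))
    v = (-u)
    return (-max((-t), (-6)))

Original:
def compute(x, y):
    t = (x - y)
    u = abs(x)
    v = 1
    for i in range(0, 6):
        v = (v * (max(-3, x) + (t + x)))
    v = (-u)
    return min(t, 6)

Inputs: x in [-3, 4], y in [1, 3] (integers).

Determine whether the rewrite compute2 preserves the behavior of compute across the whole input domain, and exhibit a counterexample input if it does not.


Consider the input x=-3, y=1.
compute: t = -4; u = 3; v = 1; [i=0]; v = -10; [i=1]; v = 100; [i=2]; v = -1000; [i=3]; v = 10000; [i=4]; v = -100000; [i=5]; v = 1000000; v = -3; return -4
compute2: u = 3; t = -2; v = 1; [i=0]; v = -8; [i=1]; v = 64; [i=2]; v = -512; [i=3]; v = 4096; [i=4]; v = -32768; [i=5]; v = 262144; v = -3; return -2
-4 against -2: the behavior changed.
verdict: not equivalent; witness: x=-3, y=1


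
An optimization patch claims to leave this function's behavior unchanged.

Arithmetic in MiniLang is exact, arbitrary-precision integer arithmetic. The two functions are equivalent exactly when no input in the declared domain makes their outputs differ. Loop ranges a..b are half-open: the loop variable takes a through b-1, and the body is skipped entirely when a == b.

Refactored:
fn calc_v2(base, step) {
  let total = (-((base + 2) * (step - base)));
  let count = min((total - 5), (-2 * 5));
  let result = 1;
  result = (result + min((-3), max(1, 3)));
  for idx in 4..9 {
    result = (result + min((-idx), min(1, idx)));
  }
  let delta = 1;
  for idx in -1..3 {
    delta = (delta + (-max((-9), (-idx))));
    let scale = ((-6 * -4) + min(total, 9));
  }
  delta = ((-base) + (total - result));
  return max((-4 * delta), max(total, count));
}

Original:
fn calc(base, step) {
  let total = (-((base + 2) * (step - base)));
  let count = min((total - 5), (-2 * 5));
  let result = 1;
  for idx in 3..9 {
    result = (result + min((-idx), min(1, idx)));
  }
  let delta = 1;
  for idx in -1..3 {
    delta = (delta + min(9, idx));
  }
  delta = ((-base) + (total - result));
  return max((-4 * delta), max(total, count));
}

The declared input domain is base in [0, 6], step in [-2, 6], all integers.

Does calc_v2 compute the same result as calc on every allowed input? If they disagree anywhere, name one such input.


Equivalent. The suspicious-looking change has no observable effect anywhere in the declared ranges.
An exhaustive pass over the 63 declared inputs shows identical outputs.
Spot check at base=2, step=-1 — calc: total=12, then count=-10, then result=1, then (idx=3), then result=-2, then (idx=4), then result=-6, then (idx=5), then result=-11, then (idx=6), then result=-17, then (idx=7), then result=-24, then (idx=8), then result=-32, then delta=1, then (idx=-1), then delta=0, then (idx=0), then delta=0, then (idx=1), then delta=1, then (idx=2), then delta=3, then delta=42, then returns 12. calc_v2: total=12, then count=-10, then result=1, then result=-2, then (idx=4), then result=-6, then (idx=5), then result=-11, then (idx=6), then result=-17, then (idx=7), then result=-24, then (idx=8), then result=-32, then delta=1, then (idx=-1), then delta=0, then scale=33, then (idx=0), then delta=0, then scale=33, then (idx=1), then delta=1, then scale=33, then (idx=2), then delta=3, then scale=33, then delta=42, then returns 12. Both give 12.
verdict: equivalent


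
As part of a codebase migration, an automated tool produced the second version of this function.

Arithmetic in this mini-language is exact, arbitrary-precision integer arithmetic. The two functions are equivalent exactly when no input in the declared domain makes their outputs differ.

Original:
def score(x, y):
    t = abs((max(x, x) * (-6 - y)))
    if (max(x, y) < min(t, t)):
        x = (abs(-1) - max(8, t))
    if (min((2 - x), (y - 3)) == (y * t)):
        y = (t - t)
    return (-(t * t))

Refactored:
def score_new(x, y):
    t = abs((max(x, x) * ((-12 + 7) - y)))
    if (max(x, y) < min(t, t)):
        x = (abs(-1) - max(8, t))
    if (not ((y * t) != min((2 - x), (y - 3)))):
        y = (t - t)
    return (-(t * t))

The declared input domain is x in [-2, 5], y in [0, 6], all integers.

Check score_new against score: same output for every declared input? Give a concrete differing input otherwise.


These are not equivalent — on x=-2, y=0 the outputs split (-144 vs -100).
score: t becomes 12; next (max(x, y) < min(t, t)) evaluates to true; next x becomes -11; next (min((2 - x), (y - 3)) == (y * t)) evaluates to false; next final value -144
score_new: t becomes 10; next (max(x, y) < min(t, t)) evaluates to true; next x becomes -9; next (not ((y * t) != min((2 - x), (y - 3)))) evaluates to false; next final value -100
verdict: not equivalent; witness: x=-2, y=0


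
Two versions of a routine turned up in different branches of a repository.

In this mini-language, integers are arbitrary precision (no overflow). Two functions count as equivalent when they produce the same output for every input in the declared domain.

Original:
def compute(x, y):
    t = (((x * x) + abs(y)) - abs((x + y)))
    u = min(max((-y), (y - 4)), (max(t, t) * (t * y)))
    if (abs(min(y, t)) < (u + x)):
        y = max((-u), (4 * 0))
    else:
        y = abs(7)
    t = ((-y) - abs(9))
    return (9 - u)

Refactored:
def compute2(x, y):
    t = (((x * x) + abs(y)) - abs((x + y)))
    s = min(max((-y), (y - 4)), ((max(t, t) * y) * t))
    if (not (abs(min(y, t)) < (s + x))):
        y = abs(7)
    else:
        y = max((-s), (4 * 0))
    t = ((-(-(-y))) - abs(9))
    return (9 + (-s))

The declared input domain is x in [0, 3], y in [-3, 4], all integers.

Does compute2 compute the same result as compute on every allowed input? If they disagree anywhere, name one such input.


Equivalent — the differences include boolean connective usage differs; local variable names differ; arithmetic usage differs, yet no declared input distinguishes the two.
One worked example (x=2, y=1) — compute: t becomes 2; next u becomes -1; next (abs(min(y, t)) < (u + x)) evaluates to false; next y becomes 7; next t becomes -16; next final value 10; compute2: t becomes 2; next s becomes -1; next (not (abs(min(y, t)) < (s + x))) evaluates to true; next y becomes 7; next t becomes -16; next final value 10; agreement on 10.
Across all 32 domain points the two functions coincide.
verdict: equivalent


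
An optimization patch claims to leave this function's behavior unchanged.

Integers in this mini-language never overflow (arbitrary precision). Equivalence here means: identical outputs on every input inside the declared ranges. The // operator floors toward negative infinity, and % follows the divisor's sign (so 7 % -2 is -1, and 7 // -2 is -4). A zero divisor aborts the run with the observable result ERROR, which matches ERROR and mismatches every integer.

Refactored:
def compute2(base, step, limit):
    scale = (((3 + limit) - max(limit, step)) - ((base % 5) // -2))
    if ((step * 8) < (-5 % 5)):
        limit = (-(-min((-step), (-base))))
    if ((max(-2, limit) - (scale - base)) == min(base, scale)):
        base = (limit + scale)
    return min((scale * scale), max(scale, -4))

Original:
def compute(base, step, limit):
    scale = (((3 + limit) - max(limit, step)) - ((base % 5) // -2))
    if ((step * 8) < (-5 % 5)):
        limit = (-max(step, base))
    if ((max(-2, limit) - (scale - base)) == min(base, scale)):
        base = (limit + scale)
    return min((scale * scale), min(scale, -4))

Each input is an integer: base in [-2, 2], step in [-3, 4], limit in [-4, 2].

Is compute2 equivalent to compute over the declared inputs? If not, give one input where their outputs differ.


These are not equivalent — on base=-2, step=-3, limit=-4 the outputs split (-4 vs 4).
compute: scale := 4 | ((step * 8) < (-5 % 5)): true | limit := 2 | ((max(-2, limit) - (scale - base)) == min(base, scale)): false | result -4
compute2: scale := 4 | ((step * 8) < (-5 % 5)): true | limit := 2 | ((max(-2, limit) - (scale - base)) == min(base, scale)): false | result 4
verdict: not equivalent; witness: base=-2, step=-3, limit=-4


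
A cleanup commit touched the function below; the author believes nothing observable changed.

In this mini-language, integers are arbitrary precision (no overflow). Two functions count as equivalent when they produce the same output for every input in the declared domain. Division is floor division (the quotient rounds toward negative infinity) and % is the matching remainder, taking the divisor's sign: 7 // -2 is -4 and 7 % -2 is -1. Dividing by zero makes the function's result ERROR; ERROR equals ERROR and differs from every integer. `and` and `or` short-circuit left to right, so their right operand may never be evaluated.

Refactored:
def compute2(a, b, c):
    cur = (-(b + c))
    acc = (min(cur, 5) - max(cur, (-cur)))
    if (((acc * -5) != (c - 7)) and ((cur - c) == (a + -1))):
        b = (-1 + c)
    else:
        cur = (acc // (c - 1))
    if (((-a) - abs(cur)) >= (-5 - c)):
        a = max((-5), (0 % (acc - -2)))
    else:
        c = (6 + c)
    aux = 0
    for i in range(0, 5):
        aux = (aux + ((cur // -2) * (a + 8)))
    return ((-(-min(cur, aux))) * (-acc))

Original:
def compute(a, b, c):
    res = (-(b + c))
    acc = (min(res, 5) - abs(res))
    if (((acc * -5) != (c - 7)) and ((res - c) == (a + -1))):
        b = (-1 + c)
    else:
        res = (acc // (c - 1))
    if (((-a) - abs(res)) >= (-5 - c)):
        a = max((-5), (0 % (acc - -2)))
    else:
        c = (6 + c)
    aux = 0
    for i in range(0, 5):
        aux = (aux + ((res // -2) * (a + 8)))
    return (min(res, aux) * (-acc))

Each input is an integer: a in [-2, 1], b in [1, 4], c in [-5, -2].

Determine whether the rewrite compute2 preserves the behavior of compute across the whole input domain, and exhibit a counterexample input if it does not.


Side by side, the visible changes include: local variable names differ, plus min/max/abs usage differs.
As a probe, take a=-2, b=2, c=-4: compute runs res = 2; acc = 0; (((acc * -5) != (c - 7)) and ((res - c) == (a + -1))) -> false; res = 0; (((-a) - abs(res)) >= (-5 - c)) -> true; a = 0; aux = 0; [i=0]; aux = 0; [i=1]; aux = 0; [i=2]; aux = 0; [i=3]; aux = 0; [i=4]; aux = 0; return 0; compute2 runs cur = 2; acc = 0; (((acc * -5) != (c - 7)) and ((cur - c) == (a + -1))) -> false; cur = 0; (((-a) - abs(cur)) >= (-5 - c)) -> true; a = 0; aux = 0; [i=0]; aux = 0; [i=1]; aux = 0; [i=2]; aux = 0; [i=3]; aux = 0; [i=4]; aux = 0; return 0; both end at 0.
An exhaustive pass over the 64 declared inputs shows identical outputs.
verdict: equivalent


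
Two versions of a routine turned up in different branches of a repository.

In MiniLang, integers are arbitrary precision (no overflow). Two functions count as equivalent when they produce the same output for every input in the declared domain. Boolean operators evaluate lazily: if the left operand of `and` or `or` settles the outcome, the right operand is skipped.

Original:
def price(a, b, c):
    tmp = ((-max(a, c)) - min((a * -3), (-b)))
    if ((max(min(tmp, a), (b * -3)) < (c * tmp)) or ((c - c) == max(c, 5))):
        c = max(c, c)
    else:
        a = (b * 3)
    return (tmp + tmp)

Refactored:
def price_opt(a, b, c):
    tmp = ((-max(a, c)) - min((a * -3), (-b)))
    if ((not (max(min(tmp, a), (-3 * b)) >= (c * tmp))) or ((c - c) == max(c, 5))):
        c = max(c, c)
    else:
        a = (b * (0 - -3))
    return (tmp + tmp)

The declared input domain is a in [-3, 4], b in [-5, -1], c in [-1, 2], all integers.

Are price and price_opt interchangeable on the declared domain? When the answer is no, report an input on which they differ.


Comparing the listings, the differences include: comparison usage differs, plus constant usage differs, plus boolean connective usage differs, plus arithmetic usage differs.
One worked example (a=-2, b=-3, c=2) — price: tmp becomes -5; next ((max(min(tmp, a), (b * -3)) < (c * tmp)) or ((c - c) == max(c, 5))) evaluates to false; next a becomes -9; next final value -10; price_opt: tmp becomes -5; next ((not (max(min(tmp, a), (-3 * b)) >= (c * tmp))) or ((c - c) == max(c, 5))) evaluates to false; next a becomes -9; next final value -10; agreement on -10.
Every one of the 160 inputs gives matching results.
verdict: equivalent


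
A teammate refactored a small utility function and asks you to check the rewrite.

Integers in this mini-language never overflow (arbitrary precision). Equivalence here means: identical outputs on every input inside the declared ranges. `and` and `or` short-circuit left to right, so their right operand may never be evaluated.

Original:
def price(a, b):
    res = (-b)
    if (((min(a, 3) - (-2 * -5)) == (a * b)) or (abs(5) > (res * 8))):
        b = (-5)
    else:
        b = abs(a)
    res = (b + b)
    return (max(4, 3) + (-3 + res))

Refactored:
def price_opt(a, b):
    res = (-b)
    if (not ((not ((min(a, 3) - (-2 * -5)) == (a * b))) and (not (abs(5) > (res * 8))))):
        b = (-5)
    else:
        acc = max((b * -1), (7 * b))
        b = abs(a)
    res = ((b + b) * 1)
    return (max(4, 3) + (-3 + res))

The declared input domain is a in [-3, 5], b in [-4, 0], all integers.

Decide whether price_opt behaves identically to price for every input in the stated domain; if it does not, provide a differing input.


Although arithmetic usage differs; and min/max/abs usage differs; and local variable names differ; and statement counts differ; and constant usage differs; and boolean connective usage differs, 45/45 inputs agree.
verdict: equivalent


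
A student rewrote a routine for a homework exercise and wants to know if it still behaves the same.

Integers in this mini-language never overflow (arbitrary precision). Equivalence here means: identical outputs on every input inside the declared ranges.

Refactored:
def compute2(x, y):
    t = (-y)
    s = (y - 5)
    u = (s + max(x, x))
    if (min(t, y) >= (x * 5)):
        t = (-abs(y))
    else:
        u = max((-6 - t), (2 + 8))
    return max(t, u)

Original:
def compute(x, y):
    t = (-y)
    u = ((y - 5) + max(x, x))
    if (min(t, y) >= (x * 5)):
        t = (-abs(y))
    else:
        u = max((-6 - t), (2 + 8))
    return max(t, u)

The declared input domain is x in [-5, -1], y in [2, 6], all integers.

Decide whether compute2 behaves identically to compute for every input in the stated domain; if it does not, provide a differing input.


Behavior is preserved: although local variable names differ; also statement counts differ, the outputs never diverge.
Tracing x=-4, y=4: compute: t becomes -4; next u becomes -5; next (min(t, y) >= (x * 5)) evaluates to true; next t becomes -4; next final value -4 | compute2: t becomes -4; next s becomes -1; next u becomes -5; next (min(t, y) >= (x * 5)) evaluates to true; next t becomes -4; next final value -4 — matching result -4.
Across all 25 domain points the two functions coincide.
verdict: equivalent
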